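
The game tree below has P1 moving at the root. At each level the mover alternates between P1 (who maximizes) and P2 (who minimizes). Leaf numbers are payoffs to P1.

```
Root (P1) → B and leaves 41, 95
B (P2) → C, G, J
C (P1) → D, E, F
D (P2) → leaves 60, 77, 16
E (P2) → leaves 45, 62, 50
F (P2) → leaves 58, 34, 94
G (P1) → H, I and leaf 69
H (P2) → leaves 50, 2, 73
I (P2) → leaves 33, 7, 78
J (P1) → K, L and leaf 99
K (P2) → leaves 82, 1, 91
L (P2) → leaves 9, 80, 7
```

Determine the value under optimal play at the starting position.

95

D (P2): min(60, 77, 16) = 16
E (P2): min(45, 62, 50) = 45
F (P2): min(58, 34, 94) = 34
C (P1): max(16, 45, 34) = 45
H (P2): min(50, 2, 73) = 2
I (P2): min(33, 7, 78) = 7
G (P1): max(2, 7, 69) = 69
K (P2): min(82, 1, 91) = 1
L (P2): min(9, 80, 7) = 7
J (P1): max(1, 7, 99) = 99
B (P2): min(45, 69, 99) = 45
Root (P1): max(45, 41, 95) = 95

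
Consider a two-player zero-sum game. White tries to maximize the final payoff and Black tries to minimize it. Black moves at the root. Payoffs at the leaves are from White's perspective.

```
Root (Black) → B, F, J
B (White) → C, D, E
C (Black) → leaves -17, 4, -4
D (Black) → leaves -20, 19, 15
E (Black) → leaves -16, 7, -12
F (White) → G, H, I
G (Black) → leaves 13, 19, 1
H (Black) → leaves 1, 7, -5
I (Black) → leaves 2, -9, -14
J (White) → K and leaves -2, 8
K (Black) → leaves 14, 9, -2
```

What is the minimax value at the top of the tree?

-16

C (Black): min(-17, 4, -4) = -17
D (Black): min(-20, 19, 15) = -20
E (Black): min(-16, 7, -12) = -16
B (White): max(-17, -20, -16) = -16
G (Black): min(13, 19, 1) = 1
H (Black): min(1, 7, -5) = -5
I (Black): min(2, -9, -14) = -14
F (White): max(1, -5, -14) = 1
K (Black): min(14, 9, -2) = -2
J (White): max(-2, -2, 8) = 8
Root (Black): min(-16, 1, 8) = -16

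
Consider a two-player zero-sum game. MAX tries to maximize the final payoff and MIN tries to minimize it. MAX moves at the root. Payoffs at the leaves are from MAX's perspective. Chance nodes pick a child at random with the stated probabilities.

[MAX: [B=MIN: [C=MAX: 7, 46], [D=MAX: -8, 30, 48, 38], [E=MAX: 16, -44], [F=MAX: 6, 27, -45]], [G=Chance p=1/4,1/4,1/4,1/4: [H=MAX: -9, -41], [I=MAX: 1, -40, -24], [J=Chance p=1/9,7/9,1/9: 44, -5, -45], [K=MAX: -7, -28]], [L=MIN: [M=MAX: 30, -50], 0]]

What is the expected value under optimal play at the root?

C (MAX): max(7, 46) = 46
D (MAX): max(-8, 30, 48, 38) = 48
E (MAX): max(16, -44) = 16
F (MAX): max(6, 27, -45) = 27
B (MIN): min(46, 48, 16, 27) = 16
H (MAX): max(-9, -41) = -9
I (MAX): max(1, -40, -24) = 1
J (Chance): 1/9·44 + 7/9·-5 + 1/9·-45 = -4
K (MAX): max(-7, -28) = -7
G (Chance): 1/4·-9 + 1/4·1 + 1/4·-4 + 1/4·-7 = -4.75
M (MAX): max(30, -50) = 30
L (MIN): min(30, 0) = 0
Root (MAX): max(16, -4.75, 0) = 16

16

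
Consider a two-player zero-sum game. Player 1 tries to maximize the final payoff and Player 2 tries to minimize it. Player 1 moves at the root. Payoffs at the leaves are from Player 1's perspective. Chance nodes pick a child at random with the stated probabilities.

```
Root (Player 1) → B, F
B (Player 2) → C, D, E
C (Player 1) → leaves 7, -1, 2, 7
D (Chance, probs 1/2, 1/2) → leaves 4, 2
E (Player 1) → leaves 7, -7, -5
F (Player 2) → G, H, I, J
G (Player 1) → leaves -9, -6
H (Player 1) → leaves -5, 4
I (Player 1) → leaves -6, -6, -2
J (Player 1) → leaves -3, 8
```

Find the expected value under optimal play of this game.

C (Player 1): max(7, -1, 2, 7) = 7
D (Chance): 1/2·4 + 1/2·2 = 3
E (Player 1): max(7, -7, -5) = 7
B (Player 2): min(7, 3, 7) = 3
G (Player 1): max(-9, -6) = -6
H (Player 1): max(-5, 4) = 4
I (Player 1): max(-6, -6, -2) = -2
J (Player 1): max(-3, 8) = 8
F (Player 2): min(-6, 4, -2, 8) = -6
Root (Player 1): max(3, -6) = 3

3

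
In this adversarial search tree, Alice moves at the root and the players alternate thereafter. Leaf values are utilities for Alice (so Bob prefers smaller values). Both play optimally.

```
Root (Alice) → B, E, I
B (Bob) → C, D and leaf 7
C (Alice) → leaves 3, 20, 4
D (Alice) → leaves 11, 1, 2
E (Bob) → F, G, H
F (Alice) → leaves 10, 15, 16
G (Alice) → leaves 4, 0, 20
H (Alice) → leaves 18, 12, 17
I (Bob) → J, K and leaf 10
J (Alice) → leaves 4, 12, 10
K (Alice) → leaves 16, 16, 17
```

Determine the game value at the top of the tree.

16

C (Alice): max(3, 20, 4) = 20
D (Alice): max(11, 1, 2) = 11
B (Bob): min(20, 11, 7) = 7
F (Alice): max(10, 15, 16) = 16
G (Alice): max(4, 0, 20) = 20
H (Alice): max(18, 12, 17) = 18
E (Bob): min(16, 20, 18) = 16
J (Alice): max(4, 12, 10) = 12
K (Alice): max(16, 16, 17) = 17
I (Bob): min(12, 17, 10) = 10
Root (Alice): max(7, 16, 10) = 16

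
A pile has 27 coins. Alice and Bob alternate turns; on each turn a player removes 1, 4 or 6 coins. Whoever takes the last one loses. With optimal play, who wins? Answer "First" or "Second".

First

Mark each pile size as W (mover wins) or L (mover loses):
i:   0  1  2  3  4  5  6  7  8  9 10 11 12 13 14 15 16 17 18 19 20 21 22 23 24 25 26 27
     W  L  W  L  W  W  L  W  L  W  W  L  W  L  W  W  L  W  L  W  W  L  W  L  W  W  L  W
Position 27 is W, so the first player wins.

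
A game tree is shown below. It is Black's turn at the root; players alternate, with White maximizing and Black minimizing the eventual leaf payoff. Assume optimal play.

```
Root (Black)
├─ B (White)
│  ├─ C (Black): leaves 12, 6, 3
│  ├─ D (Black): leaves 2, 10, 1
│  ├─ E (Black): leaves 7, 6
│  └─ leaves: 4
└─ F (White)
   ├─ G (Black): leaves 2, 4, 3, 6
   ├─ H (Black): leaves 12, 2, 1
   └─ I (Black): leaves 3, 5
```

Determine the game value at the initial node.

3

C (Black): min(12, 6, 3) = 3
D (Black): min(2, 10, 1) = 1
E (Black): min(7, 6) = 6
B (White): max(3, 1, 6, 4) = 6
G (Black): min(2, 4, 3, 6) = 2
H (Black): min(12, 2, 1) = 1
I (Black): min(3, 5) = 3
F (White): max(2, 1, 3) = 3
Root (Black): min(6, 3) = 3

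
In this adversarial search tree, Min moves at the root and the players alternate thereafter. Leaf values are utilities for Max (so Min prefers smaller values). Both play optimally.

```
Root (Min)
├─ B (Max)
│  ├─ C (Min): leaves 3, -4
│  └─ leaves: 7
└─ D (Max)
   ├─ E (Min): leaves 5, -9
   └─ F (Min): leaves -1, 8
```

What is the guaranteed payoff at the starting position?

C (Min): min(3, -4) = -4
B (Max): max(-4, 7) = 7
E (Min): min(5, -9) = -9
F (Min): min(-1, 8) = -1
D (Max): max(-9, -1) = -1
Root (Min): min(7, -1) = -1

-1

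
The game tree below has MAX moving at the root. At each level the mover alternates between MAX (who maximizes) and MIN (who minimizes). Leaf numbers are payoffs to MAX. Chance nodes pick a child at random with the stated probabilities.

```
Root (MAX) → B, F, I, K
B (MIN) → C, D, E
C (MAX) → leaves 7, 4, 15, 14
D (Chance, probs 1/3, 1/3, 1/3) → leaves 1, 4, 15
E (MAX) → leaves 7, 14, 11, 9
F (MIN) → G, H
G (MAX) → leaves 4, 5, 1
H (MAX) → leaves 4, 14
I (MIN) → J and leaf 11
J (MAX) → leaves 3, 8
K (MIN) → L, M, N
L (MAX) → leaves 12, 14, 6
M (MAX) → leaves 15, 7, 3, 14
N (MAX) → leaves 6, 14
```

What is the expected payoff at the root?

C (MAX): max(7, 4, 15, 14) = 15
D (Chance): 1/3·1 + 1/3·4 + 1/3·15 = 6.67
E (MAX): max(7, 14, 11, 9) = 14
B (MIN): min(15, 6.67, 14) = 6.67
G (MAX): max(4, 5, 1) = 5
H (MAX): max(4, 14) = 14
F (MIN): min(5, 14) = 5
J (MAX): max(3, 8) = 8
I (MIN): min(8, 11) = 8
L (MAX): max(12, 14, 6) = 14
M (MAX): max(15, 7, 3, 14) = 15
N (MAX): max(6, 14) = 14
K (MIN): min(14, 15, 14) = 14
Root (MAX): max(6.67, 5, 8, 14) = 14

14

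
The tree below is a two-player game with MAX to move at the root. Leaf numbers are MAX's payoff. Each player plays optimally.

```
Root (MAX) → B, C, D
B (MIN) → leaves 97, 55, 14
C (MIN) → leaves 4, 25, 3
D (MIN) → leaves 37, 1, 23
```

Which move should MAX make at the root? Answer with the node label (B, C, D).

B (MIN): min(97, 55, 14) = 14
C (MIN): min(4, 25, 3) = 3
D (MIN): min(37, 1, 23) = 1
Root (MAX): max(14, 3, 1) = 14
MAX picks the child with the highest value: B (value 14).

B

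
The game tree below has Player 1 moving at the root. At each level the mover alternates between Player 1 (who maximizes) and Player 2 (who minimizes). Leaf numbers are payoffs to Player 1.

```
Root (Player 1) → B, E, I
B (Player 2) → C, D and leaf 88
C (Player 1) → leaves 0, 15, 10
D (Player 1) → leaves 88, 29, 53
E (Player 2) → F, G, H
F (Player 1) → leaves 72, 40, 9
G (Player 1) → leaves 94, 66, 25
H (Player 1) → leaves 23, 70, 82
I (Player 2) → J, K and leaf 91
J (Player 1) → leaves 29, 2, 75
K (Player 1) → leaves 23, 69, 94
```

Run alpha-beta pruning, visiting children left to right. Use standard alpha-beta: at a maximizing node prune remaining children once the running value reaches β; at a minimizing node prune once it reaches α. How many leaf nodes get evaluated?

C [α=-∞,β=+∞]: v=15
D [α=-∞,β=15]: v=88 after child 1 ≥ β → β-cutoff, skip 2
B [α=-∞,β=+∞]: v=15
F [α=15,β=+∞]: v=72
G [α=15,β=72]: v=94 after child 1 ≥ β → β-cutoff, skip 2
H [α=15,β=72]: v=82
E [α=15,β=+∞]: v=72
J [α=72,β=+∞]: v=75
K [α=72,β=75]: v=94
I [α=72,β=+∞]: v=75
Root [α=-∞,β=+∞]: v=75
Leaves evaluated: 19 of 23.

19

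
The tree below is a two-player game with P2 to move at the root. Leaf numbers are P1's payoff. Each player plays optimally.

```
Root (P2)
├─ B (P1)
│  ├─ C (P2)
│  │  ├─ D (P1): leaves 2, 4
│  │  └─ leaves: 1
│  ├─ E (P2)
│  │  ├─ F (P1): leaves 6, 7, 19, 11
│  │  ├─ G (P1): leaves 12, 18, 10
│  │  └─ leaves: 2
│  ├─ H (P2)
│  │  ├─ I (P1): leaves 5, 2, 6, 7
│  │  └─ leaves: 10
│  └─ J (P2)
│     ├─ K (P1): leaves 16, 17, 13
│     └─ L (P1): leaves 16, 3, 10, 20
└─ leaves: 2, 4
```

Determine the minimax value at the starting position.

2

D (P1): max(2, 4) = 4
C (P2): min(4, 1) = 1
F (P1): max(6, 7, 19, 11) = 19
G (P1): max(12, 18, 10) = 18
E (P2): min(19, 18, 2) = 2
I (P1): max(5, 2, 6, 7) = 7
H (P2): min(7, 10) = 7
K (P1): max(16, 17, 13) = 17
L (P1): max(16, 3, 10, 20) = 20
J (P2): min(17, 20) = 17
B (P1): max(1, 2, 7, 17) = 17
Root (P2): min(17, 2, 4) = 2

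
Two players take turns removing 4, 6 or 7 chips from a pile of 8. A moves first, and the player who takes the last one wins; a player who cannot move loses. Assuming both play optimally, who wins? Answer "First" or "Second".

i:   0  1  2  3  4  5  6  7  8
     L  L  L  L  W  W  W  W  W
Position 8 is W, so the first player wins.

First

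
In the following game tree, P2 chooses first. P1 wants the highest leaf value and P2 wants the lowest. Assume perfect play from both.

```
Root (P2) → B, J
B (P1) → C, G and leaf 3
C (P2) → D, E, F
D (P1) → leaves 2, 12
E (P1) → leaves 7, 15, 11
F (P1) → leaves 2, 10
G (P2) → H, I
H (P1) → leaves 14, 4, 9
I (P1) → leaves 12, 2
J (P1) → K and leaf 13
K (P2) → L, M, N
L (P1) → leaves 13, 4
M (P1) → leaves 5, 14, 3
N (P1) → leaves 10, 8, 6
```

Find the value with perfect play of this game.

D (P1): max(2, 12) = 12
E (P1): max(7, 15, 11) = 15
F (P1): max(2, 10) = 10
C (P2): min(12, 15, 10) = 10
H (P1): max(14, 4, 9) = 14
I (P1): max(12, 2) = 12
G (P2): min(14, 12) = 12
B (P1): max(10, 12, 3) = 12
L (P1): max(13, 4) = 13
M (P1): max(5, 14, 3) = 14
N (P1): max(10, 8, 6) = 10
K (P2): min(13, 14, 10) = 10
J (P1): max(10, 13) = 13
Root (P2): min(12, 13) = 12

12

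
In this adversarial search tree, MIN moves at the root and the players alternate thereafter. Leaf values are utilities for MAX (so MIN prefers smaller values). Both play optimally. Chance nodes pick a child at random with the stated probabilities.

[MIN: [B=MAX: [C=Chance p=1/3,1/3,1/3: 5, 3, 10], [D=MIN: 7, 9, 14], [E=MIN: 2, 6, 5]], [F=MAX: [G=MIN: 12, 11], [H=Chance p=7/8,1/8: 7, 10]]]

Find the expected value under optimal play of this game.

7

C (Chance): 1/3·5 + 1/3·3 + 1/3·10 = 6
D (MIN): min(7, 9, 14) = 7
E (MIN): min(2, 6, 5) = 2
B (MAX): max(6, 7, 2) = 7
G (MIN): min(12, 11) = 11
H (Chance): 7/8·7 + 1/8·10 = 7.38
F (MAX): max(11, 7.38) = 11
Root (MIN): min(7, 11) = 7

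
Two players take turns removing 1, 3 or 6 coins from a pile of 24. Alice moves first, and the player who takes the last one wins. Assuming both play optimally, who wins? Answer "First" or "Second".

i:   0  1  2  3  4  5  6  7  8  9 10 11 12 13 14 15 16 17 18 19 20 21 22 23 24
     L  W  L  W  L  W  W  W  W  L  W  L  W  L  W  W  W  W  L  W  L  W  L  W  W
Position 24 is W, so the first player wins.

First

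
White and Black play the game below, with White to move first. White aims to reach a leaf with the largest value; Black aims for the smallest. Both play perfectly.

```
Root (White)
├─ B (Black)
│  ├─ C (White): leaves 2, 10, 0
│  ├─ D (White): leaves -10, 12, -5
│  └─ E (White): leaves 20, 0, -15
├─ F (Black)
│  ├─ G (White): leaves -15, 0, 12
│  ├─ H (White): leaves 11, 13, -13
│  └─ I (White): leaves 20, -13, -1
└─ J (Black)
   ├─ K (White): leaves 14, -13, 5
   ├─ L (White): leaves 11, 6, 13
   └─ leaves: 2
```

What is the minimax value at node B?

10

C: max(2, 10, 0) = 10
D: max(-10, 12, -5) = 12
E: max(20, 0, -15) = 20
B: min(10, 12, 20) = 10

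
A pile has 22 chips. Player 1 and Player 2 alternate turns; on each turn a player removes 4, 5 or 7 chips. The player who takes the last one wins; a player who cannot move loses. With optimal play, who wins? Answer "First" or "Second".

Compute winning (W) and losing (L) positions by backward induction:
i:   0  1  2  3  4  5  6  7  8  9 10 11 12 13 14 15 16 17 18 19 20 21 22
     L  L  L  L  W  W  W  W  W  W  W  L  L  L  L  W  W  W  W  W  W  W  L
Position 22 is L, so the second player wins.

Second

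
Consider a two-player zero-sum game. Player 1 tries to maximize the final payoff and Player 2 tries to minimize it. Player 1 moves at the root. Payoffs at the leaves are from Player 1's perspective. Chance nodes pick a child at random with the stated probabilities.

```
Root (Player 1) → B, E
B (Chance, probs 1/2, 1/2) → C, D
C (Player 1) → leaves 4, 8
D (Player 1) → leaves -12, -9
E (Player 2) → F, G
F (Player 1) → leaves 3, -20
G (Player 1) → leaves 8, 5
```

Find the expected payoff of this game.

C (Player 1): max(4, 8) = 8
D (Player 1): max(-12, -9) = -9
B (Chance): 1/2·8 + 1/2·-9 = -0.5
F (Player 1): max(3, -20) = 3
G (Player 1): max(8, 5) = 8
E (Player 2): min(3, 8) = 3
Root (Player 1): max(-0.5, 3) = 3

3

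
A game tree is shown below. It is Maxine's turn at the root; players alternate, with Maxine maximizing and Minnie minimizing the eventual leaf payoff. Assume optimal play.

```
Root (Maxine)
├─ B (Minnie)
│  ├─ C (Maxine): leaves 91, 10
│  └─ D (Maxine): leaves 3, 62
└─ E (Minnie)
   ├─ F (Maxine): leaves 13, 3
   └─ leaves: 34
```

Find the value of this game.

62

C (Maxine): max(91, 10) = 91
D (Maxine): max(3, 62) = 62
B (Minnie): min(91, 62) = 62
F (Maxine): max(13, 3) = 13
E (Minnie): min(13, 34) = 13
Root (Maxine): max(62, 13) = 62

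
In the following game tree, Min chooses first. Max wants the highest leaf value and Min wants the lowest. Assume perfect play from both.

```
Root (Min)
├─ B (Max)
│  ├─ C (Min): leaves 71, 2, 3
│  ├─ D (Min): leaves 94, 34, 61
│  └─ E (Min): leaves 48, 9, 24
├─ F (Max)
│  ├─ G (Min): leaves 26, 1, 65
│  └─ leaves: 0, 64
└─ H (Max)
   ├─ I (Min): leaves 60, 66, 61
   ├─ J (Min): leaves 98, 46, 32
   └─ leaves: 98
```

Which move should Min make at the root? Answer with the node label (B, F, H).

B

C (Min): min(71, 2, 3) = 2
D (Min): min(94, 34, 61) = 34
E (Min): min(48, 9, 24) = 9
B (Max): max(2, 34, 9) = 34
G (Min): min(26, 1, 65) = 1
F (Max): max(1, 0, 64) = 64
I (Min): min(60, 66, 61) = 60
J (Min): min(98, 46, 32) = 32
H (Max): max(60, 32, 98) = 98
Root (Min): min(34, 64, 98) = 34
Min picks the child with the lowest value: B (value 34).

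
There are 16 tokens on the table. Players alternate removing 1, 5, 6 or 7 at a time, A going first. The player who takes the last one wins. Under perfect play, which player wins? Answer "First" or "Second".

Second

W/L table (W = player to move can force a win):
i:   0  1  2  3  4  5  6  7  8  9 10 11 12 13 14 15 16
     L  W  L  W  L  W  W  W  W  W  W  W  L  W  L  W  L
Position 16 is L, so the second player wins.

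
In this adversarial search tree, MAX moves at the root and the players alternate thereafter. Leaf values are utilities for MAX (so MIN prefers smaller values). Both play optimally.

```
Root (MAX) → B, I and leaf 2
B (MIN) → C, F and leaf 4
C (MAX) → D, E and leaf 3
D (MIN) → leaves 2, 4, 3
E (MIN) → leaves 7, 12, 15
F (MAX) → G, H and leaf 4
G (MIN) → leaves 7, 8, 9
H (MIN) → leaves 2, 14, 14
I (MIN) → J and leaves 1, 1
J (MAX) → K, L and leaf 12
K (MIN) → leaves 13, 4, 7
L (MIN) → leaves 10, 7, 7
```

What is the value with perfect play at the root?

4

D (MIN): min(2, 4, 3) = 2
E (MIN): min(7, 12, 15) = 7
C (MAX): max(2, 7, 3) = 7
G (MIN): min(7, 8, 9) = 7
H (MIN): min(2, 14, 14) = 2
F (MAX): max(7, 2, 4) = 7
B (MIN): min(7, 7, 4) = 4
K (MIN): min(13, 4, 7) = 4
L (MIN): min(10, 7, 7) = 7
J (MAX): max(4, 7, 12) = 12
I (MIN): min(12, 1, 1) = 1
Root (MAX): max(4, 1, 2) = 4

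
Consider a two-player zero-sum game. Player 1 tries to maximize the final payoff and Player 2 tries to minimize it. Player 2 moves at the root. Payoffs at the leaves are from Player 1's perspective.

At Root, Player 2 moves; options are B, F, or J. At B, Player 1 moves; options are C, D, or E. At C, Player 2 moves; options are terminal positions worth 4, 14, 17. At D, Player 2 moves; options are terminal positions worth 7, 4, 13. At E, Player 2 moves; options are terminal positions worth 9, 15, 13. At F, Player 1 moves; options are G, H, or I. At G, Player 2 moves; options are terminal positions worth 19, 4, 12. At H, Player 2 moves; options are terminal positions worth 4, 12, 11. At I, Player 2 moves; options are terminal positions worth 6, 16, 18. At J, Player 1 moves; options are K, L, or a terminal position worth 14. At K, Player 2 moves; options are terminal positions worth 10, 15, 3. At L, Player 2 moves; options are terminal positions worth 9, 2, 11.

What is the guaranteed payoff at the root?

6

C (Player 2): min(4, 14, 17) = 4
D (Player 2): min(7, 4, 13) = 4
E (Player 2): min(9, 15, 13) = 9
B (Player 1): max(4, 4, 9) = 9
G (Player 2): min(19, 4, 12) = 4
H (Player 2): min(4, 12, 11) = 4
I (Player 2): min(6, 16, 18) = 6
F (Player 1): max(4, 4, 6) = 6
K (Player 2): min(10, 15, 3) = 3
L (Player 2): min(9, 2, 11) = 2
J (Player 1): max(3, 2, 14) = 14
Root (Player 2): min(9, 6, 14) = 6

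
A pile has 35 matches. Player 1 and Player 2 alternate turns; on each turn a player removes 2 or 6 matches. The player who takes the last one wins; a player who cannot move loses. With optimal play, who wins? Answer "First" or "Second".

First

i:   0  1  2  3  4  5  6  7  8  9 10 11 12 13 14 15 16 17 18 19 20 21 22 23 24 25 26 27 28 29 30 31 32 33 34 35
     L  L  W  W  L  L  W  W  L  L  W  W  L  L  W  W  L  L  W  W  L  L  W  W  L  L  W  W  L  L  W  W  L  L  W  W
Position 35 is W, so the first player wins.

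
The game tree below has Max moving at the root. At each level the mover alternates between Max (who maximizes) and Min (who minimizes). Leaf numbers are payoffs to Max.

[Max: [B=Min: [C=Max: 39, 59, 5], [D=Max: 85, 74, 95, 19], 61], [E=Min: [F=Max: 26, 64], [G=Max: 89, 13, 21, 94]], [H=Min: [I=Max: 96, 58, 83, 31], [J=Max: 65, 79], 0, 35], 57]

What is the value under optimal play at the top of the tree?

64

C (Max): max(39, 59, 5) = 59
D (Max): max(85, 74, 95, 19) = 95
B (Min): min(59, 95, 61) = 59
F (Max): max(26, 64) = 64
G (Max): max(89, 13, 21, 94) = 94
E (Min): min(64, 94) = 64
I (Max): max(96, 58, 83, 31) = 96
J (Max): max(65, 79) = 79
H (Min): min(96, 79, 0, 35) = 0
Root (Max): max(59, 64, 0, 57) = 64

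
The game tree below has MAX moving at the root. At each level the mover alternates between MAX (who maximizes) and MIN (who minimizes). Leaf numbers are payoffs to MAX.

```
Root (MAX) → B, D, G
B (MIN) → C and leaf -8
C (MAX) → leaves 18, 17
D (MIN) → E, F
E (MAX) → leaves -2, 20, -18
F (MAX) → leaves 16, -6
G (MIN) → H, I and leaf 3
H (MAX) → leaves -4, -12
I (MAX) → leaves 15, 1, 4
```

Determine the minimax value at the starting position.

C (MAX): max(18, 17) = 18
B (MIN): min(18, -8) = -8
E (MAX): max(-2, 20, -18) = 20
F (MAX): max(16, -6) = 16
D (MIN): min(20, 16) = 16
H (MAX): max(-4, -12) = -4
I (MAX): max(15, 1, 4) = 15
G (MIN): min(-4, 15, 3) = -4
Root (MAX): max(-8, 16, -4) = 16

16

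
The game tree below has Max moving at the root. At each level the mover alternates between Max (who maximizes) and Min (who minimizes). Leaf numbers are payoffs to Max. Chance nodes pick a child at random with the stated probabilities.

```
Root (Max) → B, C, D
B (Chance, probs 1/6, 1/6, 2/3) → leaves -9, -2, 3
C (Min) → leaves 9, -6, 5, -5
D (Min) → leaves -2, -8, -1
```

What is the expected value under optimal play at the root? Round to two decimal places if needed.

B (Chance): 1/6·-9 + 1/6·-2 + 2/3·3 = 0.17
C (Min): min(9, -6, 5, -5) = -6
D (Min): min(-2, -8, -1) = -8
Root (Max): max(0.17, -6, -8) = 0.17

0.17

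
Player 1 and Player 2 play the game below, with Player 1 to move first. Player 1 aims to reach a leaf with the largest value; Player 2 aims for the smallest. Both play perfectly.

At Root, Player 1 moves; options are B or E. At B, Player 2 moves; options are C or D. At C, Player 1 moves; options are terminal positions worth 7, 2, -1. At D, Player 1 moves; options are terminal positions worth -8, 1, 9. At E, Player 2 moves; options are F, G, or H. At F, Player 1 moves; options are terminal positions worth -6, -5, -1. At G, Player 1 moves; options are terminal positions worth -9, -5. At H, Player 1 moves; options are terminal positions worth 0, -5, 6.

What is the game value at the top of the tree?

7

C (Player 1): max(7, 2, -1) = 7
D (Player 1): max(-8, 1, 9) = 9
B (Player 2): min(7, 9) = 7
F (Player 1): max(-6, -5, -1) = -1
G (Player 1): max(-9, -5) = -5
H (Player 1): max(0, -5, 6) = 6
E (Player 2): min(-1, -5, 6) = -5
Root (Player 1): max(7, -5) = 7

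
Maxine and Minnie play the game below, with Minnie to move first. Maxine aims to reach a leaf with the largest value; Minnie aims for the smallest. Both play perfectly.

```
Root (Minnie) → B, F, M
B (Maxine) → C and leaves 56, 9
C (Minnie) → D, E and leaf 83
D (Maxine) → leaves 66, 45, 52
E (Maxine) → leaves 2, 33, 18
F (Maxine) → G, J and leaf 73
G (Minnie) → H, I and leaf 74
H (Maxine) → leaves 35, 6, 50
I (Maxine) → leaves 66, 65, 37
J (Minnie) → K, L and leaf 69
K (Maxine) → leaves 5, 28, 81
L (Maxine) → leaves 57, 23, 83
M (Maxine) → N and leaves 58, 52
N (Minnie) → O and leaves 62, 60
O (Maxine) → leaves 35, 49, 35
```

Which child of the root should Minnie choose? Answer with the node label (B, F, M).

D (Maxine): max(66, 45, 52) = 66
E (Maxine): max(2, 33, 18) = 33
C (Minnie): min(66, 33, 83) = 33
B (Maxine): max(33, 56, 9) = 56
H (Maxine): max(35, 6, 50) = 50
I (Maxine): max(66, 65, 37) = 66
G (Minnie): min(50, 66, 74) = 50
K (Maxine): max(5, 28, 81) = 81
L (Maxine): max(57, 23, 83) = 83
J (Minnie): min(81, 83, 69) = 69
F (Maxine): max(50, 69, 73) = 73
O (Maxine): max(35, 49, 35) = 49
N (Minnie): min(49, 62, 60) = 49
M (Maxine): max(49, 58, 52) = 58
Root (Minnie): min(56, 73, 58) = 56
Minnie picks the child with the lowest value: B (value 56).

B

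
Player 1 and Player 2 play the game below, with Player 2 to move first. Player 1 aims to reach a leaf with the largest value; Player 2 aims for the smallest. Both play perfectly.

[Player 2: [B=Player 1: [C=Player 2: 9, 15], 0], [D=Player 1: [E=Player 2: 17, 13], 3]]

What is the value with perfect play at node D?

13

E: min(17, 13) = 13
D: max(13, 3) = 13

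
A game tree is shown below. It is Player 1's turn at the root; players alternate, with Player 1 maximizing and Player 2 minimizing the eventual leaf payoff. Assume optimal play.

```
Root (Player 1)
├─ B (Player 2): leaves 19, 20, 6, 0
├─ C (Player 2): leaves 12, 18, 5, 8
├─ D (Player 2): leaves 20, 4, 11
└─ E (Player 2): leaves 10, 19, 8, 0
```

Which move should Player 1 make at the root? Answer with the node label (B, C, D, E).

B (Player 2): min(19, 20, 6, 0) = 0
C (Player 2): min(12, 18, 5, 8) = 5
D (Player 2): min(20, 4, 11) = 4
E (Player 2): min(10, 19, 8, 0) = 0
Root (Player 1): max(0, 5, 4, 0) = 5
Player 1 picks the child with the highest value: C (value 5).

C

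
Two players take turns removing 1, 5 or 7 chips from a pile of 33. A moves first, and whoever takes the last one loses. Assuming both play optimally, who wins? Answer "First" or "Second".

Second

W/L table (W = player to move can force a win):
i:   0  1  2  3  4  5  6  7  8  9 10 11 12 13 14 15 16 17 18 19 20 21 22 23 24 25 26 27 28 29 30 31 32 33
     W  L  W  L  W  L  W  L  W  L  W  L  W  L  W  L  W  L  W  L  W  L  W  L  W  L  W  L  W  L  W  L  W  L
Position 33 is L, so the second player wins.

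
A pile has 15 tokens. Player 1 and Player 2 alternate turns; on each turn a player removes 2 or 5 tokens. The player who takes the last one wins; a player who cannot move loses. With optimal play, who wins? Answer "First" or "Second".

Second

Mark each pile size as W (mover wins) or L (mover loses):
i:   0  1  2  3  4  5  6  7  8  9 10 11 12 13 14 15
     L  L  W  W  L  W  W  L  L  W  W  L  W  W  L  L
Position 15 is L, so the second player wins.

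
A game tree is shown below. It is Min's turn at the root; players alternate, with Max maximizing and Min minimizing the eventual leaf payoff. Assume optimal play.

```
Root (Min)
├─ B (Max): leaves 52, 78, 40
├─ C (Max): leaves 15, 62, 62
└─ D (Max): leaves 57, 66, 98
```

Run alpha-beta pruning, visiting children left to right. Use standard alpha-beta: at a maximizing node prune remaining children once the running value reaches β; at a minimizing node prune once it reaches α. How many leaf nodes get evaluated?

8

B [α=-∞,β=+∞]: v=78
C [α=-∞,β=78]: v=62
D [α=-∞,β=62]: v=66 after child 2 ≥ β → β-cutoff, skip 1
Root [α=-∞,β=+∞]: v=62
Leaves evaluated: 8 of 9.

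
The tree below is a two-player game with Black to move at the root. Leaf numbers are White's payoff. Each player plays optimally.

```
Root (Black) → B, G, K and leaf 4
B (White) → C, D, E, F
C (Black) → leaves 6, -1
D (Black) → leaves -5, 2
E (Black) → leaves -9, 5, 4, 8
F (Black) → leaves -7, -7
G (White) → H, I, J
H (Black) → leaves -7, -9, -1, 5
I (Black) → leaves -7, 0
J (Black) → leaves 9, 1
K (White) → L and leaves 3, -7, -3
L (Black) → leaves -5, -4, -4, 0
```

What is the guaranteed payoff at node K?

L: min(-5, -4, -4, 0) = -5
K: max(-5, 3, -7, -3) = 3

3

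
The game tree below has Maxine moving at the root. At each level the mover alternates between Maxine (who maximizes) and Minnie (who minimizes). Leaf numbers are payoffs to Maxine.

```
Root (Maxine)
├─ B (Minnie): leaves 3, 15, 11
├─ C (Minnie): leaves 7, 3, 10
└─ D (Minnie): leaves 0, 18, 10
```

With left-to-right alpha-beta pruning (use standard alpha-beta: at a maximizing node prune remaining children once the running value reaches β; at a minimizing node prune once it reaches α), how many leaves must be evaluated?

B [α=-∞,β=+∞]: v=3
C [α=3,β=+∞]: v=3 after child 2 ≤ α → α-cutoff, skip 1
D [α=3,β=+∞]: v=0 after child 1 ≤ α → α-cutoff, skip 2
Root [α=-∞,β=+∞]: v=3
Leaves evaluated: 6 of 9.

6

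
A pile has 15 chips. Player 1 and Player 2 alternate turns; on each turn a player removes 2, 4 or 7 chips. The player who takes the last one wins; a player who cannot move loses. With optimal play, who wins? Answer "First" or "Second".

Positions where the player to move wins (W) vs loses (L):
i:   0  1  2  3  4  5  6  7  8  9 10 11 12 13 14 15
     L  L  W  W  W  W  L  W  W  L  W  W  L  W  W  L
Position 15 is L, so the second player wins.

Second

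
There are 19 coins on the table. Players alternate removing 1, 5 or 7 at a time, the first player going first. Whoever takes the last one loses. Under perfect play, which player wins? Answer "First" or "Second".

Second

W/L table (W = player to move can force a win):
i:   0  1  2  3  4  5  6  7  8  9 10 11 12 13 14 15 16 17 18 19
     W  L  W  L  W  L  W  L  W  L  W  L  W  L  W  L  W  L  W  L
Position 19 is L, so the second player wins.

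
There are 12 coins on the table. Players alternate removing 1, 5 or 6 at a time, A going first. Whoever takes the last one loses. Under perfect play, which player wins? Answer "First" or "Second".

Second

i:   0  1  2  3  4  5  6  7  8  9 10 11 12
     W  L  W  L  W  L  W  W  W  W  W  W  L
Position 12 is L, so the second player wins.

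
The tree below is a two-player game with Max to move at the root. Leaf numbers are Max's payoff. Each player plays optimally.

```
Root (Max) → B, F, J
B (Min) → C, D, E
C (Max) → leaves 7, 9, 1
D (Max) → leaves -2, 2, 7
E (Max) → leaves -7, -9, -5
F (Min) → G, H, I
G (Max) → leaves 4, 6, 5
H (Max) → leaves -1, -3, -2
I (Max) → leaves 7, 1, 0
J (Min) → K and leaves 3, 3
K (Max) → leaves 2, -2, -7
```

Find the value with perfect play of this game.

2

C (Max): max(7, 9, 1) = 9
D (Max): max(-2, 2, 7) = 7
E (Max): max(-7, -9, -5) = -5
B (Min): min(9, 7, -5) = -5
G (Max): max(4, 6, 5) = 6
H (Max): max(-1, -3, -2) = -1
I (Max): max(7, 1, 0) = 7
F (Min): min(6, -1, 7) = -1
K (Max): max(2, -2, -7) = 2
J (Min): min(2, 3, 3) = 2
Root (Max): max(-5, -1, 2) = 2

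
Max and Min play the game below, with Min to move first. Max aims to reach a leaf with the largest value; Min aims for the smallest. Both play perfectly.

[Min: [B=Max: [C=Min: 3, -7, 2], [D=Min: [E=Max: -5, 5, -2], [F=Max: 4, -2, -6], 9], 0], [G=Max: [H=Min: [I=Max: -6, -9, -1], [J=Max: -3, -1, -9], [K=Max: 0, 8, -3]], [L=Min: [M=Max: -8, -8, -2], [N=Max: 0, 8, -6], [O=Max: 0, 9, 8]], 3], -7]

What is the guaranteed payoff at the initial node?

C (Min): min(3, -7, 2) = -7
E (Max): max(-5, 5, -2) = 5
F (Max): max(4, -2, -6) = 4
D (Min): min(5, 4, 9) = 4
B (Max): max(-7, 4, 0) = 4
I (Max): max(-6, -9, -1) = -1
J (Max): max(-3, -1, -9) = -1
K (Max): max(0, 8, -3) = 8
H (Min): min(-1, -1, 8) = -1
M (Max): max(-8, -8, -2) = -2
N (Max): max(0, 8, -6) = 8
O (Max): max(0, 9, 8) = 9
L (Min): min(-2, 8, 9) = -2
G (Max): max(-1, -2, 3) = 3
Root (Min): min(4, 3, -7) = -7

-7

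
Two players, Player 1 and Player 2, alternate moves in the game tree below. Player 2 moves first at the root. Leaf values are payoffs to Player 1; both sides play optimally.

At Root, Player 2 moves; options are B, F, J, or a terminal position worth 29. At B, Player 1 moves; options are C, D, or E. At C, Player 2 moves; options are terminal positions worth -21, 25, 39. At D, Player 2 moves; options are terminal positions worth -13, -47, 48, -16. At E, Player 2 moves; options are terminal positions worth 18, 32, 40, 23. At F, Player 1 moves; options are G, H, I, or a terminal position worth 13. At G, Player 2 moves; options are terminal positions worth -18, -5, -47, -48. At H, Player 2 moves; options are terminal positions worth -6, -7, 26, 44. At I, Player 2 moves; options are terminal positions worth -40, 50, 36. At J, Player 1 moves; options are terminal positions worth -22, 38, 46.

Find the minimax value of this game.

13

C (Player 2): min(-21, 25, 39) = -21
D (Player 2): min(-13, -47, 48, -16) = -47
E (Player 2): min(18, 32, 40, 23) = 18
B (Player 1): max(-21, -47, 18) = 18
G (Player 2): min(-18, -5, -47, -48) = -48
H (Player 2): min(-6, -7, 26, 44) = -7
I (Player 2): min(-40, 50, 36) = -40
F (Player 1): max(-48, -7, -40, 13) = 13
J (Player 1): max(-22, 38, 46) = 46
Root (Player 2): min(18, 13, 46, 29) = 13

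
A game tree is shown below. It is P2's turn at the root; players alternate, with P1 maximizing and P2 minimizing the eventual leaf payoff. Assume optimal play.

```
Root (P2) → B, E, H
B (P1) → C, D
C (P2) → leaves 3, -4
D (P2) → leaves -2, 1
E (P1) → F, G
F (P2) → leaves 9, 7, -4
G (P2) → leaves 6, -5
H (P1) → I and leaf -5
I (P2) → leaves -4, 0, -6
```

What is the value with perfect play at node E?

-4

F: min(9, 7, -4) = -4
G: min(6, -5) = -5
E: max(-4, -5) = -4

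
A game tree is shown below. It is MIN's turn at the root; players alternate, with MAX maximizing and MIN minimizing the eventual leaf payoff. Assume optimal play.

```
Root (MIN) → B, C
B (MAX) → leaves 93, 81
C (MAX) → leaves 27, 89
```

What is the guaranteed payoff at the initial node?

89

B (MAX): max(93, 81) = 93
C (MAX): max(27, 89) = 89
Root (MIN): min(93, 89) = 89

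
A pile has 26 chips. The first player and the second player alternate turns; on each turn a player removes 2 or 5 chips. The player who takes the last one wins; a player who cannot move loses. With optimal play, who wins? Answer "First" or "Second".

First

Mark each pile size as W (mover wins) or L (mover loses):
i:   0  1  2  3  4  5  6  7  8  9 10 11 12 13 14 15 16 17 18 19 20 21 22 23 24 25 26
     L  L  W  W  L  W  W  L  L  W  W  L  W  W  L  L  W  W  L  W  W  L  L  W  W  L  W
Position 26 is W, so the first player wins.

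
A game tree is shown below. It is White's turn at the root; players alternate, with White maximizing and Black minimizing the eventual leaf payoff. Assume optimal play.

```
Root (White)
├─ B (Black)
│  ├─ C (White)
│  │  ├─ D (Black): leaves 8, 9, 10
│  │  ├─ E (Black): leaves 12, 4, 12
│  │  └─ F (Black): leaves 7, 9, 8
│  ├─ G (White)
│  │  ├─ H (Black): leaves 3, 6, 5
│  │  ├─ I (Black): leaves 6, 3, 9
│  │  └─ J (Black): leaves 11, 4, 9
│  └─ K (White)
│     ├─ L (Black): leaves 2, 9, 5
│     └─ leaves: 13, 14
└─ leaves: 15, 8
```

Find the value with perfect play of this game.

D (Black): min(8, 9, 10) = 8
E (Black): min(12, 4, 12) = 4
F (Black): min(7, 9, 8) = 7
C (White): max(8, 4, 7) = 8
H (Black): min(3, 6, 5) = 3
I (Black): min(6, 3, 9) = 3
J (Black): min(11, 4, 9) = 4
G (White): max(3, 3, 4) = 4
L (Black): min(2, 9, 5) = 2
K (White): max(2, 13, 14) = 14
B (Black): min(8, 4, 14) = 4
Root (White): max(4, 15, 8) = 15

15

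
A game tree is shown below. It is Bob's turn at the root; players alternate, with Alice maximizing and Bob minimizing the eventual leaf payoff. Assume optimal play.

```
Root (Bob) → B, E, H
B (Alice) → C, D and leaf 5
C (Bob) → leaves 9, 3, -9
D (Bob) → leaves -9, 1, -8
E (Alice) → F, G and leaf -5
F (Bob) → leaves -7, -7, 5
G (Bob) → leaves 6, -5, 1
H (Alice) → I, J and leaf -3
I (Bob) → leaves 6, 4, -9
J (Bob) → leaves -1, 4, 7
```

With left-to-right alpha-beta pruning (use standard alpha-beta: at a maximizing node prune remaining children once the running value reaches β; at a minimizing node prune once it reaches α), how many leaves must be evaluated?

18

C [α=-∞,β=+∞]: v=-9
D [α=-9,β=+∞]: v=-9 after child 1 ≤ α → α-cutoff, skip 2
B [α=-∞,β=+∞]: v=5
F [α=-∞,β=5]: v=-7
G [α=-7,β=5]: v=-5
E [α=-∞,β=5]: v=-5
I [α=-∞,β=-5]: v=-9
J [α=-9,β=-5]: v=-1
H [α=-∞,β=-5]: v=-1 after child 2 ≥ β → β-cutoff, skip 1
Root [α=-∞,β=+∞]: v=-5
Leaves evaluated: 18 of 21.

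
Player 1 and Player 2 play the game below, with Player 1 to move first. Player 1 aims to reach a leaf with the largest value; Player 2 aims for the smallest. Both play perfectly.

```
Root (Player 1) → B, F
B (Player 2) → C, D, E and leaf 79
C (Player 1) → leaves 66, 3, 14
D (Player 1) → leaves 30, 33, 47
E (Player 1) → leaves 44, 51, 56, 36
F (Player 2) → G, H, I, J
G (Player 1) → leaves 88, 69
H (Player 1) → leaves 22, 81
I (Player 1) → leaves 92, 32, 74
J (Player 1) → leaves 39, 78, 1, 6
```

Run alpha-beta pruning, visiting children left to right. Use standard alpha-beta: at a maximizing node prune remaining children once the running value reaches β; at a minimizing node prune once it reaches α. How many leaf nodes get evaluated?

18

C [α=-∞,β=+∞]: v=66
D [α=-∞,β=66]: v=47
E [α=-∞,β=47]: v=51 after child 2 ≥ β → β-cutoff, skip 2
B [α=-∞,β=+∞]: v=47
G [α=47,β=+∞]: v=88
H [α=47,β=88]: v=81
I [α=47,β=81]: v=92 after child 1 ≥ β → β-cutoff, skip 2
J [α=47,β=81]: v=78
F [α=47,β=+∞]: v=78
Root [α=-∞,β=+∞]: v=78
Leaves evaluated: 18 of 22.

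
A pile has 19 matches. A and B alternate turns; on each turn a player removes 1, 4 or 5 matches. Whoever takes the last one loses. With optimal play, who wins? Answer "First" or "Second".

Mark each pile size as W (mover wins) or L (mover loses):
i:   0  1  2  3  4  5  6  7  8  9 10 11 12 13 14 15 16 17 18 19
     W  L  W  L  W  W  W  W  W  L  W  L  W  W  W  W  W  L  W  L
Position 19 is L, so the second player wins.

Second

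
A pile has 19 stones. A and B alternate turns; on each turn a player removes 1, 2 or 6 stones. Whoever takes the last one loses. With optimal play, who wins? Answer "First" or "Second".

First

W/L table (W = player to move can force a win):
i:   0  1  2  3  4  5  6  7  8  9 10 11 12 13 14 15 16 17 18 19
     W  L  W  W  L  W  W  W  L  W  W  L  W  W  W  L  W  W  L  W
Position 19 is W, so the first player wins.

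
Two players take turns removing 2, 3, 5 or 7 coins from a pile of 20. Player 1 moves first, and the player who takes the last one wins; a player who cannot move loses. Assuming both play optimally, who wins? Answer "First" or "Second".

i:   0  1  2  3  4  5  6  7  8  9 10 11 12 13 14 15 16 17 18 19 20
     L  L  W  W  W  W  W  W  W  L  L  W  W  W  W  W  W  W  L  L  W
Position 20 is W, so the first player wins.

First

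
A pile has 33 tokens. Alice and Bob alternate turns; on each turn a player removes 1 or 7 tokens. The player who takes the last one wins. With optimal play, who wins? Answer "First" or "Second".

W/L table (W = player to move can force a win):
i:   0  1  2  3  4  5  6  7  8  9 10 11 12 13 14 15 16 17 18 19 20 21 22 23 24 25 26 27 28 29 30 31 32 33
     L  W  L  W  L  W  L  W  L  W  L  W  L  W  L  W  L  W  L  W  L  W  L  W  L  W  L  W  L  W  L  W  L  W
Position 33 is W, so the first player wins.

First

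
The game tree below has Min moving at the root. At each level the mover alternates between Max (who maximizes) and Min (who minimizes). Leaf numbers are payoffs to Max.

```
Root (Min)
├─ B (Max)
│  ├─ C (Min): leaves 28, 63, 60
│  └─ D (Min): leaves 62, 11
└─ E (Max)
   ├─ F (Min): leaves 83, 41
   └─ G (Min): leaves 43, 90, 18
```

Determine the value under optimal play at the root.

28

C (Min): min(28, 63, 60) = 28
D (Min): min(62, 11) = 11
B (Max): max(28, 11) = 28
F (Min): min(83, 41) = 41
G (Min): min(43, 90, 18) = 18
E (Max): max(41, 18) = 41
Root (Min): min(28, 41) = 28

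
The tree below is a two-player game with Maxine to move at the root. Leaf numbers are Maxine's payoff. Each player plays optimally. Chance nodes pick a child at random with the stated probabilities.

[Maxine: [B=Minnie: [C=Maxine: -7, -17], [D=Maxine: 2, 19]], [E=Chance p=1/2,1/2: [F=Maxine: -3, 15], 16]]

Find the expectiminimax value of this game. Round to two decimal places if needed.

15.5

C (Maxine): max(-7, -17) = -7
D (Maxine): max(2, 19) = 19
B (Minnie): min(-7, 19) = -7
F (Maxine): max(-3, 15) = 15
E (Chance): 1/2·15 + 1/2·16 = 15.5
Root (Maxine): max(-7, 15.5) = 15.5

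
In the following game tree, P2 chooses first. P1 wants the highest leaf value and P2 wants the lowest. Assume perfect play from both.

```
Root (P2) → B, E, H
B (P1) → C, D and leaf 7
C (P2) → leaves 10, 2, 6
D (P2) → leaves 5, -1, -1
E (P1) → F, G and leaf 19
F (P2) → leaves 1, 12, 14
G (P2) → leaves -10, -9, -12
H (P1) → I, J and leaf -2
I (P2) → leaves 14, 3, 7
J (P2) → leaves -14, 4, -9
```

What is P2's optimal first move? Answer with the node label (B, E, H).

H

C (P2): min(10, 2, 6) = 2
D (P2): min(5, -1, -1) = -1
B (P1): max(2, -1, 7) = 7
F (P2): min(1, 12, 14) = 1
G (P2): min(-10, -9, -12) = -12
E (P1): max(1, -12, 19) = 19
I (P2): min(14, 3, 7) = 3
J (P2): min(-14, 4, -9) = -14
H (P1): max(3, -14, -2) = 3
Root (P2): min(7, 19, 3) = 3
P2 picks the child with the lowest value: H (value 3).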